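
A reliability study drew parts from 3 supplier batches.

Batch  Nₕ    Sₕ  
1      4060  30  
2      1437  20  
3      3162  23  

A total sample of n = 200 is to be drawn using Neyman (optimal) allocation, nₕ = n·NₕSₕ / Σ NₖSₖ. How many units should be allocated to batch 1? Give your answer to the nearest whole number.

109

1: NₕSₕ = 4060·30 = 121800
2: NₕSₕ = 1437·20 = 28740
3: NₕSₕ = 3162·23 = 72726
Σ NₕSₕ = 223266.
n_1 = 200·121800/223266 = 109.108... → 109.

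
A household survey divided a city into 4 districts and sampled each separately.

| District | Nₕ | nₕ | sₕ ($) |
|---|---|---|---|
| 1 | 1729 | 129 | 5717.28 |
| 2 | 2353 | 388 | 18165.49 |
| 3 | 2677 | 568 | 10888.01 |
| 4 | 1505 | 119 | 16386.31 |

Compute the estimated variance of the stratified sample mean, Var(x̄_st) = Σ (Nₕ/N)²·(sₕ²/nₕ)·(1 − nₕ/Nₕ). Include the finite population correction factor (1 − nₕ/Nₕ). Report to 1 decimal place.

154015.9

N = 8264; Wₕ = Nₕ/N.
district 1: (1729/8264)²·5717.28²/129·(1 − 129/1729) = 10264.1638
district 2: (2353/8264)²·18165.49²/388·(1 − 388/2353) = 57579.2990
district 3: (2677/8264)²·10888.01²/568·(1 − 568/2677) = 17254.1282
district 4: (1505/8264)²·16386.31²/119·(1 − 119/1505) = 68918.2887
Sum = 154015.8797 → 154015.9.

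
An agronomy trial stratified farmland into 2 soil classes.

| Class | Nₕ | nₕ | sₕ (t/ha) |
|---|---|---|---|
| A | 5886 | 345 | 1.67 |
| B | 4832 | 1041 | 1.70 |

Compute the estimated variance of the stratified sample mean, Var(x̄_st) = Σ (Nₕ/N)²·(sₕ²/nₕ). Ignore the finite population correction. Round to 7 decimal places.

0.0030022

N = 10718; Wₕ = Nₕ/N.
class A: (5886/10718)²·1.67²/345 = 0.0024379616
class B: (4832/10718)²·1.70²/1041 = 0.0005642525
Sum = 0.0030022140 → 0.0030022.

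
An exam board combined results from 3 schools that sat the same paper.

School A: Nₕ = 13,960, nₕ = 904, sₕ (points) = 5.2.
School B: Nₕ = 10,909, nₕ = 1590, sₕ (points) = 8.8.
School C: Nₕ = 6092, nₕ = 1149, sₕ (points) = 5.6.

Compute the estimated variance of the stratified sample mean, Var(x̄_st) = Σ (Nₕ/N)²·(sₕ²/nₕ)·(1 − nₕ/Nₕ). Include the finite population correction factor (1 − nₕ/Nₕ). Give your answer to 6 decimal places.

0.011710

N = 30961. Term for each stratum: Wₕ²sₕ²/nₕ·(1−nₕ/Nₕ).
Var(x̄_st) = 0.005687270 + 0.005165264 + 0.000857386 = 0.011709920 → 0.011710.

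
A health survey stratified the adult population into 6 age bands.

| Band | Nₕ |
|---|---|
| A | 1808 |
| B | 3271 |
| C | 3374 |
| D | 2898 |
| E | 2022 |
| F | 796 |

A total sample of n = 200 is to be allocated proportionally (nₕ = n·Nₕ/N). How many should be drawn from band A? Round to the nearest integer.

Share of band A = 1808/14169 = 0.12760.
Allocate 200 × 0.12760 = 25.521... → 26.

26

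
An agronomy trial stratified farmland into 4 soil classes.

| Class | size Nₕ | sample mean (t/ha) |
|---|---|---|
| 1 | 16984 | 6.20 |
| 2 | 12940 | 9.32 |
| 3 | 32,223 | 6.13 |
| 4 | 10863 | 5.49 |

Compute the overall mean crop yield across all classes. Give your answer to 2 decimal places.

N = 16984 + 12940 + 32223 + 10863 = 73010.
Overall mean = Σ (Nₕ/N)·x̄ₕ — weight by population share, not a simple average.
Σ Nₕx̄ₕ = 16984·6.20 + 12940·9.32 + 32223·6.13 + 10863·5.49 = 105300.8 + 120600.8 + 197526.99 + 59637.87 = 483066.46.
Divide by N: 483066.46 / 73010 = 6.6164... → 6.62.

6.62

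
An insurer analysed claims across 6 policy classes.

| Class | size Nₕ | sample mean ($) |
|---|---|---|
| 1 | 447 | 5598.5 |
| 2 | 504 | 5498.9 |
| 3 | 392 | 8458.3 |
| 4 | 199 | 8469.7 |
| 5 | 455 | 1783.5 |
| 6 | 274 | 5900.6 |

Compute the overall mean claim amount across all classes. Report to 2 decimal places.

5593.73

x̄_st = (Σ Nₕx̄ₕ) / (Σ Nₕ) = (447·5598.5 + 504·5498.9 + 392·8458.3 + 199·8469.7 + 455·1783.5 + 274·5900.6) / 2271
= 12703355.9 / 2271 = 5593.7278... → 5593.73.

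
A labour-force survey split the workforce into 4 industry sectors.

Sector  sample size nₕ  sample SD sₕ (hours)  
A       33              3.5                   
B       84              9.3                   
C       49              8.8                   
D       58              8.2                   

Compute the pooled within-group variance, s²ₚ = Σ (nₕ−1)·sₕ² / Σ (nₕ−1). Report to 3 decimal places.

68.729

Degrees of freedom: 32 + 83 + 48 + 57 = 220.
Σ(nₕ−1)sₕ² = 32·12.25 + 83·86.49 + 48·77.44 + 57·67.24 = 15120.47.
s²ₚ = 15120.47 / 220 = 68.72941... → 68.729.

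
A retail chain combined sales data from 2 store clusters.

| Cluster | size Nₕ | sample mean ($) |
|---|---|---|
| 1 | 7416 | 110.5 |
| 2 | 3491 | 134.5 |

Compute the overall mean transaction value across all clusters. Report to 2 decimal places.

118.18

N = 10907; weights Wₕ = Nₕ/N = (0.6799, 0.3201).
x̄_st = Σ Wₕ·x̄ₕ = 0.6799·110.5 + 0.3201·134.5 ≈ 118.1817...
→ 118.18.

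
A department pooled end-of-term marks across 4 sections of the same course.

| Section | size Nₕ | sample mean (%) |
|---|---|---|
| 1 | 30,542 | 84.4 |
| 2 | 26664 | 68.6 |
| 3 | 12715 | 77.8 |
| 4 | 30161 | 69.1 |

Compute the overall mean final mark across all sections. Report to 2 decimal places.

x̄_st = (Σ Nₕx̄ₕ) / (Σ Nₕ) = (30542·84.4 + 26664·68.6 + 12715·77.8 + 30161·69.1) / 100082
= 7480247.3 / 100082 = 74.7412... → 74.74.

74.74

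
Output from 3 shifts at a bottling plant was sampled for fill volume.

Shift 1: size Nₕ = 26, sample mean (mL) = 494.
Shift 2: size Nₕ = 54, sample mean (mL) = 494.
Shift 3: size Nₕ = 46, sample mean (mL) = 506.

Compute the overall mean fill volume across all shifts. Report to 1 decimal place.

498.4

N = 126; weights Wₕ = Nₕ/N = (0.2063, 0.4286, 0.3651).
x̄_st = Σ Wₕ·x̄ₕ = 0.2063·494 + 0.4286·494 + 0.3651·506 ≈ 498.381...
→ 498.4.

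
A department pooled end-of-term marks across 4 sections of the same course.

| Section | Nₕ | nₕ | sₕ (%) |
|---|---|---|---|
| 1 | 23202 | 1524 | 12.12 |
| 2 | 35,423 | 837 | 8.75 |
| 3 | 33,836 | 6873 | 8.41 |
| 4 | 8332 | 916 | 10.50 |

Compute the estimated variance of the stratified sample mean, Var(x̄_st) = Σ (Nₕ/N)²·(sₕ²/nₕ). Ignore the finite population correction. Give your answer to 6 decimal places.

N = 100793; Wₕ = Nₕ/N.
section 1: (23202/100793)²·12.12²/1524 = 0.005107524
section 2: (35423/100793)²·8.75²/837 = 0.011297974
section 3: (33836/100793)²·8.41²/6873 = 0.001159693
section 4: (8332/100793)²·10.50²/916 = 0.000822472
Sum = 0.018387662 → 0.018388.

0.018388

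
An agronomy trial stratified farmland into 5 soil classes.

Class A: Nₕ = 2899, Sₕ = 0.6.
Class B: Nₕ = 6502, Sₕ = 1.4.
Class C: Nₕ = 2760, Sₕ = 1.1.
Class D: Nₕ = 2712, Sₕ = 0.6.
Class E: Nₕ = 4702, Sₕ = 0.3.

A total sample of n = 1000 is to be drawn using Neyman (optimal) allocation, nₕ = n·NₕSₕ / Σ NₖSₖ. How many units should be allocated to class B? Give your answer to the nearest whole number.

Σ NₕSₕ = 2899·0.6 + 6502·1.4 + 2760·1.1 + 2712·0.6 + 4702·0.3 = 16916.
Share for B: 9102.8/16916 = 0.53812.
n_B = 1000 × 0.53812 = 538.118... → 538.

538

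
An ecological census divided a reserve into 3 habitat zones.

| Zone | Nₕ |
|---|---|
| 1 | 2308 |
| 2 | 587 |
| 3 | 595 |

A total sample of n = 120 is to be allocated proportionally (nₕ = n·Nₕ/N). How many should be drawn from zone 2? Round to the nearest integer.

20

N = 2308 + 587 + 595 = 3490.
n_2 = 120·587/3490 = 20.183... → 20.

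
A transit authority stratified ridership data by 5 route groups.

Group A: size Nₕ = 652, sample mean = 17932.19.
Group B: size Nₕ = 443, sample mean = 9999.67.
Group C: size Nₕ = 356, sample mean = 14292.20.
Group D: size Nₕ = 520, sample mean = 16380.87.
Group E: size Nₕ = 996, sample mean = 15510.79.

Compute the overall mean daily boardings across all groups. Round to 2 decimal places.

N = 652 + 443 + 356 + 520 + 996 = 2967.
Weight each subgroup mean by Nₕ/N and sum.
Σ Nₕx̄ₕ = 652·17932.19 + 443·9999.67 + 356·14292.20 + 520·16380.87 + 996·15510.79 = 11691787.88 + 4429853.81 + 5088023.2 + 8518052.4 + 15448746.84 = 45176464.13.
Divide by N: 45176464.13 / 2967 = 15226.3108... → 15226.31.

15226.31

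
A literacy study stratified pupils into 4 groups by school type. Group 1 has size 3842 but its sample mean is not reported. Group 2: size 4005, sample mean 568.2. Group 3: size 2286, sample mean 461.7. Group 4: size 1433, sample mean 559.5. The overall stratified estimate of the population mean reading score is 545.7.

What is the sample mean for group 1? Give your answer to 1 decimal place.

Σ Nₕx̄ₕ = N·μ, so 3842·x̄_1 = 11566·545.7 − (4005·568.2 + 2286·461.7 + 1433·559.5).
= 6311566.2 − 4132850.7 = 2178715.5.
x̄_1 = 2178715.5 / 3842 = 567.078... → 567.1.

567.1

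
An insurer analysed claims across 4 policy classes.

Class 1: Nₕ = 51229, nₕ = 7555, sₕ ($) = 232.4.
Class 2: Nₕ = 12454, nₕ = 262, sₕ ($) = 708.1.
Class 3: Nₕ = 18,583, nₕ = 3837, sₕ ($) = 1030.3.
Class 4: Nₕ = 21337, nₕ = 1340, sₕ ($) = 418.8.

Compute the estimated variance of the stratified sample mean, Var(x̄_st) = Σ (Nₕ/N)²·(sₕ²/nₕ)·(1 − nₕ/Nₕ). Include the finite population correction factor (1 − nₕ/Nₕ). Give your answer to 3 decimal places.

N = 103603; Wₕ = Nₕ/N.
class 1: (51229/103603)²·232.4²/7555·(1 − 7555/51229) = 1.490157
class 2: (12454/103603)²·708.1²/262·(1 − 262/12454) = 27.072418
class 3: (18583/103603)²·1030.3²/3837·(1 − 3837/18583) = 7.062866
class 4: (21337/103603)²·418.8²/1340·(1 − 1340/21337) = 5.203099
Sum = 40.828540 → 40.829.

40.829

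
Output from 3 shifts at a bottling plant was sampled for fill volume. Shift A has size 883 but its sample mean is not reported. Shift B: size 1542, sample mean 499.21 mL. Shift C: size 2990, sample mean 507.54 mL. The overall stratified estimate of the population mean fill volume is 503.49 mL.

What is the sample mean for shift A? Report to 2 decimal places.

497.25

N = 883 + 1542 + 2990 = 5415.
Overall total = μ·N = 503.49·5415 = 2726398.35.
Subtract the known strata: 1542·499.21 + 2990·507.54 = 2287326.42.
Remaining total for shift A: 2726398.35 − 2287326.42 = 439071.93.
Divide by its size: 439071.93 / 883 = 497.2502... → 497.25.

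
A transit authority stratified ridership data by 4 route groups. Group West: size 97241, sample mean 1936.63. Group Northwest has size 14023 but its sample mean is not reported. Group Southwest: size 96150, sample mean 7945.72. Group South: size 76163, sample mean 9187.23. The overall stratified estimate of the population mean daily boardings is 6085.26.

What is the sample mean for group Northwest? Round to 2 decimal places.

Σ Nₕx̄ₕ = N·μ, so 14023·x̄_Northwest = 283577·6085.26 − (97241·1936.63 + 96150·7945.72 + 76163·9187.23).
= 1725639775.02 − 1652027814.32 = 73611960.7.
x̄_Northwest = 73611960.7 / 14023 = 5249.3732... → 5249.37.

5249.37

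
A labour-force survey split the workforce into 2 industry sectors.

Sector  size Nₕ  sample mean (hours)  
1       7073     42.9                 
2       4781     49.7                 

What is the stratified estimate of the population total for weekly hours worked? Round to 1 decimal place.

1: 7073·42.9 = 303431.7
2: 4781·49.7 = 237615.7
τ̂ = Σ Nₕx̄ₕ = 541047.4.

541047.4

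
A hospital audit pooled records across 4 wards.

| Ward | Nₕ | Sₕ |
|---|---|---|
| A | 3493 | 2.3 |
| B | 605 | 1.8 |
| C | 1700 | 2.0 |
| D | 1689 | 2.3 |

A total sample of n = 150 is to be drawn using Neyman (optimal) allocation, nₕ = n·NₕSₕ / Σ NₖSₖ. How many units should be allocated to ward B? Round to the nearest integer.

Σ NₕSₕ = 3493·2.3 + 605·1.8 + 1700·2.0 + 1689·2.3 = 16407.6.
Share for B: 1089/16407.6 = 0.06637.
n_B = 150 × 0.06637 = 9.956... → 10.

10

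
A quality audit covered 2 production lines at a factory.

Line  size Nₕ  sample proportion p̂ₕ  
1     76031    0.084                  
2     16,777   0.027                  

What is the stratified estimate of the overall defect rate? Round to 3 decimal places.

0.074

Wₕ = Nₕ/N with N = 92808: 0.8192, 0.1808.
p̂_st = 0.8192·0.084 + 0.1808·0.027 ≈ 0.07370... → 0.074.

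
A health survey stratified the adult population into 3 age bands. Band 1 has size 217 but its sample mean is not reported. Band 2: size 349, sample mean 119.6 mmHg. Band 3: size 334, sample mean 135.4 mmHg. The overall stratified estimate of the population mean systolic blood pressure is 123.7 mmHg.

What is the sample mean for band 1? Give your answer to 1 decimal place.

112.3

Σ Nₕx̄ₕ = N·μ, so 217·x̄_1 = 900·123.7 − (349·119.6 + 334·135.4).
= 111330 − 86964 = 24366.
x̄_1 = 24366 / 217 = 112.286... → 112.3.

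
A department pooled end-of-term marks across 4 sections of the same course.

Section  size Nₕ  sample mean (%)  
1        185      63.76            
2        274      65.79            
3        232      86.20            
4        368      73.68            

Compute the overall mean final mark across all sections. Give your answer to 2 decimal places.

72.65

N = 185 + 274 + 232 + 368 = 1059.
The stratified mean weights each stratum mean by its population share Nₕ/N.
Σ Nₕx̄ₕ = 185·63.76 + 274·65.79 + 232·86.20 + 368·73.68 = 11795.6 + 18026.46 + 19998.4 + 27114.24 = 76934.7.
Divide by N: 76934.7 / 1059 = 72.6484... → 72.65.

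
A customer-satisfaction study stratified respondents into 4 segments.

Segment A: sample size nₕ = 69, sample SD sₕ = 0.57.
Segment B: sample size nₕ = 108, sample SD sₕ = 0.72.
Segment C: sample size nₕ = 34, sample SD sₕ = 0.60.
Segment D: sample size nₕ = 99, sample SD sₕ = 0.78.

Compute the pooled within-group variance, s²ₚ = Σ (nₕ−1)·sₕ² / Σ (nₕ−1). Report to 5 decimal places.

0.48714

Degrees of freedom: 68 + 107 + 33 + 98 = 306.
Σ(nₕ−1)sₕ² = 68·0.3249 + 107·0.5184 + 33·0.36 + 98·0.6084 = 149.0652.
s²ₚ = 149.0652 / 306 = 0.4871412... → 0.48714.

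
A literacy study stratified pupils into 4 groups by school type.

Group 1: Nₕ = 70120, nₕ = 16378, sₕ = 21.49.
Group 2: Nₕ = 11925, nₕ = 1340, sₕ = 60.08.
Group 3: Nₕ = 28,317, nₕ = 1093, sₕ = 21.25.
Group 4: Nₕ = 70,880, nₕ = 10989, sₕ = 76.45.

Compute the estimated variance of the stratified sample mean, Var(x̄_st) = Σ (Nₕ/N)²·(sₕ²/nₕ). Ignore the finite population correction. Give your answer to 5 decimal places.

N = 181242. Term for each stratum: Wₕ²sₕ²/nₕ.
Var(x̄_st) = 0.00422064 + 0.01166149 + 0.01008497 + 0.08134419 = 0.10731129 → 0.10731.

0.10731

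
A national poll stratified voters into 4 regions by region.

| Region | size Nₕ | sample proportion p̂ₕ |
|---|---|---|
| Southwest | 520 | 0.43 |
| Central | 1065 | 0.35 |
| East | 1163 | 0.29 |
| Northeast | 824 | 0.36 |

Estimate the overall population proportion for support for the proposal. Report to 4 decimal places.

0.3444

N = 520 + 1065 + 1163 + 824 = 3572.
Overall proportion = Σ (Nₕ/N)·p̂ₕ.
Σ Nₕp̂ₕ = 223.6 + 372.75 + 337.27 + 296.64 = 1230.26.
1230.26 / 3572 = 0.344418... → 0.3444.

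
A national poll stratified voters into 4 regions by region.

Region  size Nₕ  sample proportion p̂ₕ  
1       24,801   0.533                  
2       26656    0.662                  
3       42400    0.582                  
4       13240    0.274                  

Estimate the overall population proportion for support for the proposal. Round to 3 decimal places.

0.552

Wₕ = Nₕ/N with N = 107097: 0.2316, 0.2489, 0.3959, 0.1236.
p̂_st = 0.2316·0.533 + 0.2489·0.662 + 0.3959·0.582 + 0.1236·0.274 ≈ 0.55249... → 0.552.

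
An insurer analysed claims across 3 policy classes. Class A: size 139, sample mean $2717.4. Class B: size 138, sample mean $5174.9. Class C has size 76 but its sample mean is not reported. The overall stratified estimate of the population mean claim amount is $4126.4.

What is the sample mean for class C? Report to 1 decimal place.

Σ Nₕx̄ₕ = N·μ, so 76·x̄_C = 353·4126.4 − (139·2717.4 + 138·5174.9).
= 1456619.2 − 1091854.8 = 364764.4.
x̄_C = 364764.4 / 76 = 4799.532... → 4799.5.

4799.5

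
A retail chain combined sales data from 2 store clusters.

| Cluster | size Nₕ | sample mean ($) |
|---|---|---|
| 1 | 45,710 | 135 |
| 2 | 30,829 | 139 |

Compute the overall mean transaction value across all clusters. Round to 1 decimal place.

x̄_st = (Σ Nₕx̄ₕ) / (Σ Nₕ) = (45710·135 + 30829·139) / 76539
= 10456081 / 76539 = 136.611... → 136.6.

136.6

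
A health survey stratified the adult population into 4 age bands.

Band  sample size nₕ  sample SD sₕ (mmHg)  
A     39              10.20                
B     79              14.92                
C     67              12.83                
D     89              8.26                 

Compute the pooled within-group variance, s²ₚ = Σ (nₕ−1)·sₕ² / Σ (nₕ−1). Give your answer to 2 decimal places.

Degrees of freedom: 38 + 78 + 66 + 88 = 270.
Σ(nₕ−1)sₕ² = 38·104.04 + 78·222.6064 + 66·164.6089 + 88·68.2276 = 38185.0354.
s²ₚ = 38185.0354 / 270 = 141.4261... → 141.43.

141.43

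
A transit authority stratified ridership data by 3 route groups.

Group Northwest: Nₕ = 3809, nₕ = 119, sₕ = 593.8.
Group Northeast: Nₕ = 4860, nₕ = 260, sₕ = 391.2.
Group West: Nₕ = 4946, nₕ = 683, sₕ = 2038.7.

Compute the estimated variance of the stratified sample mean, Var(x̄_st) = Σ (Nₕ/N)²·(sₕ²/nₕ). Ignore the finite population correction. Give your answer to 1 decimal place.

N = 13615. Term for each stratum: Wₕ²sₕ²/nₕ.
Var(x̄_st) = 231.9103 + 75.0001 + 803.0801 = 1109.9905 → 1110.0.

1110.0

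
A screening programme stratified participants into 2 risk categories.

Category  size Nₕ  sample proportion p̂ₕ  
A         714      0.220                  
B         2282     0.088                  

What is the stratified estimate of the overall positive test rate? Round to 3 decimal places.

0.119

N = 714 + 2282 = 2996.
Overall proportion = Σ (Nₕ/N)·p̂ₕ.
Σ Nₕp̂ₕ = 157.08 + 200.816 = 357.896.
357.896 / 2996 = 0.11946... → 0.119.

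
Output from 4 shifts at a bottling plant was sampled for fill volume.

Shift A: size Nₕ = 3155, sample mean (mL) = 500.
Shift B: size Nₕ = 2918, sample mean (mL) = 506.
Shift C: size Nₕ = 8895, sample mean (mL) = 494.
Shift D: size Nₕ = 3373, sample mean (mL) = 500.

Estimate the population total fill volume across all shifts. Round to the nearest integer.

9134638

Estimate total by summing Nₕ·x̄ₕ over strata.
3155·500 + 2918·506 + 8895·494 + 3373·500 = 1577500 + 1476508 + 4394130 + 1686500 = 9134638.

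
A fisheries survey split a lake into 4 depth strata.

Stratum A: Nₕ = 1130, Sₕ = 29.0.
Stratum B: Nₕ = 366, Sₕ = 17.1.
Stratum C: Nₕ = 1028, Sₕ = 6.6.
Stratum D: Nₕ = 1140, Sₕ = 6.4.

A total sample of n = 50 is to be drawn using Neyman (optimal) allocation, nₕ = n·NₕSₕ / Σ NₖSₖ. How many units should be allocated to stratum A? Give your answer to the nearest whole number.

Σ NₕSₕ = 1130·29.0 + 366·17.1 + 1028·6.6 + 1140·6.4 = 53109.4.
Share for A: 32770/53109.4 = 0.61703.
n_A = 50 × 0.61703 = 30.851... → 31.

31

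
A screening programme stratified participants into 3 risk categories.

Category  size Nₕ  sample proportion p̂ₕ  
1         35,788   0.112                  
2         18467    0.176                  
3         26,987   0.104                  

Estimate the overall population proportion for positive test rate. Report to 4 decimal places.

0.1239

N = 35788 + 18467 + 26987 = 81242.
Overall proportion = Σ (Nₕ/N)·p̂ₕ.
Σ Nₕp̂ₕ = 4008.256 + 3250.192 + 2806.648 = 10065.096.
10065.096 / 81242 = 0.123890... → 0.1239.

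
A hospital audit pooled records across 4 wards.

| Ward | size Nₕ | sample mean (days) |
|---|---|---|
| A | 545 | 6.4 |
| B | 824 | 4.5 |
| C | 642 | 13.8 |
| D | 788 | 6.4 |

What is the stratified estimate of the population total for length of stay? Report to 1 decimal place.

Population total = Σ Nₕ·x̄ₕ (each stratum's size times its mean).
545·6.4 + 824·4.5 + 642·13.8 + 788·6.4 = 3488 + 3708 + 8859.6 + 5043.2 = 21098.8.

21098.8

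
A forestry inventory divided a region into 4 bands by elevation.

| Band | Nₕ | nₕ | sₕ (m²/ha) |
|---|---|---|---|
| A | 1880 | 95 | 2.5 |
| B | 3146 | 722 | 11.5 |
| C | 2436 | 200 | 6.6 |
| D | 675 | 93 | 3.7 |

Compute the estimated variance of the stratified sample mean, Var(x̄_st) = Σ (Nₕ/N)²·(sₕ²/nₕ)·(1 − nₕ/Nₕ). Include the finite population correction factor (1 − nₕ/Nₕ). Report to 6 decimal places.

0.043222

N = 8137; Wₕ = Nₕ/N.
band A: (1880/8137)²·2.5²/95·(1 − 95/1880) = 0.003334447
band B: (3146/8137)²·11.5²/722·(1 − 722/3146) = 0.021097023
band C: (2436/8137)²·6.6²/200·(1 − 200/2436) = 0.017917538
band D: (675/8137)²·3.7²/93·(1 − 93/675) = 0.000873411
Sum = 0.043222419 → 0.043222.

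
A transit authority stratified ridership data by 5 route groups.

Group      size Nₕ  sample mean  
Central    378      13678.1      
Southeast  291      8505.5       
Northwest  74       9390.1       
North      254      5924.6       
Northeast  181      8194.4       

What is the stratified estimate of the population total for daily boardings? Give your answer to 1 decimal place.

11328324.5

Population total = Σ Nₕ·x̄ₕ (each stratum's size times its mean).
378·13678.1 + 291·8505.5 + 74·9390.1 + 254·5924.6 + 181·8194.4 = 5170321.8 + 2475100.5 + 694867.4 + 1504848.4 + 1483186.4 = 11328324.5.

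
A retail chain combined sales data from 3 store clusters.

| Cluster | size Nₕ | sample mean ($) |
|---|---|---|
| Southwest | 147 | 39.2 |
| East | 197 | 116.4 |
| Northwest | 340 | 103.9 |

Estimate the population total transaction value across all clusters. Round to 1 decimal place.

Southwest: 147·39.2 = 5762.4
East: 197·116.4 = 22930.8
Northwest: 340·103.9 = 35326
τ̂ = Σ Nₕx̄ₕ = 64019.2.

64019.2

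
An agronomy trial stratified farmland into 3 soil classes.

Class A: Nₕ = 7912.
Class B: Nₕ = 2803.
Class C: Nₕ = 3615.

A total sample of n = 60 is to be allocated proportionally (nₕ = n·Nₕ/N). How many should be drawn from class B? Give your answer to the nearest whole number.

12

N = 7912 + 2803 + 3615 = 14330.
n_B = 60·2803/14330 = 11.736... → 12.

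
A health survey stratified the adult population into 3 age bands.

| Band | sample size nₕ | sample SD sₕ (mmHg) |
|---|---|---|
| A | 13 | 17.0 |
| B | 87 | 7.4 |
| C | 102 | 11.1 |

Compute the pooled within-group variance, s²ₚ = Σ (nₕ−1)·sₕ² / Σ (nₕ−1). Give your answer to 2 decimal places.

Degrees of freedom: 12 + 86 + 101 = 199.
Σ(nₕ−1)sₕ² = 12·289 + 86·54.76 + 101·123.21 = 20621.57.
s²ₚ = 20621.57 / 199 = 103.6260... → 103.63.

103.63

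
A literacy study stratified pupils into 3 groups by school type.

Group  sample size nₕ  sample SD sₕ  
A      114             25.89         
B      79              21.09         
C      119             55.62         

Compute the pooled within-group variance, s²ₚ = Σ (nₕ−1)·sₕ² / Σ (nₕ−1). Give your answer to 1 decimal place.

1538.8

Degrees of freedom: 113 + 78 + 118 = 309.
Σ(nₕ−1)sₕ² = 113·670.2921 + 78·444.7881 + 118·3093.5844 = 475479.4383.
s²ₚ = 475479.4383 / 309 = 1538.768... → 1538.8.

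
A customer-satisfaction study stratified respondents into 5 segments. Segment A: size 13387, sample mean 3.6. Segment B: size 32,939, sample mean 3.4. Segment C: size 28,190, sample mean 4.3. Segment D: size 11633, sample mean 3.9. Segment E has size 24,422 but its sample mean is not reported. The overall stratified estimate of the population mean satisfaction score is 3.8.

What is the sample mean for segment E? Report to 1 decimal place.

N = 13387 + 32939 + 28190 + 11633 + 24422 = 110571.
Overall total = μ·N = 3.8·110571 = 420169.8.
Subtract the known strata: 13387·3.6 + 32939·3.4 + 28190·4.3 + 11633·3.9 = 326771.5.
Remaining total for segment E: 420169.8 − 326771.5 = 93398.3.
Divide by its size: 93398.3 / 24422 = 3.824... → 3.8.

3.8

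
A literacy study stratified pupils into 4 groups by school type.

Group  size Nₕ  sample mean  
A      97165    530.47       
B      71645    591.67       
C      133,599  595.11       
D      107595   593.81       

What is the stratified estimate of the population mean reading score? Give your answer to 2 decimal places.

N = 97165 + 71645 + 133599 + 107595 = 410004.
Weight each subgroup mean by Nₕ/N and sum.
Σ Nₕx̄ₕ = 97165·530.47 + 71645·591.67 + 133599·595.11 + 107595·593.81 = 51543117.55 + 42390197.15 + 79506100.89 + 63890986.95 = 237330402.54.
Divide by N: 237330402.54 / 410004 = 578.8490... → 578.85.

578.85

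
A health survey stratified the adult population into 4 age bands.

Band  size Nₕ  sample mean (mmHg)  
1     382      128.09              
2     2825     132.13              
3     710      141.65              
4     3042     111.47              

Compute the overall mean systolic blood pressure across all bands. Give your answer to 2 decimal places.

123.85

N = 382 + 2825 + 710 + 3042 = 6959.
Weight each subgroup mean by Nₕ/N and sum.
Σ Nₕx̄ₕ = 382·128.09 + 2825·132.13 + 710·141.65 + 3042·111.47 = 48930.38 + 373267.25 + 100571.5 + 339091.74 = 861860.87.
Divide by N: 861860.87 / 6959 = 123.8484... → 123.85.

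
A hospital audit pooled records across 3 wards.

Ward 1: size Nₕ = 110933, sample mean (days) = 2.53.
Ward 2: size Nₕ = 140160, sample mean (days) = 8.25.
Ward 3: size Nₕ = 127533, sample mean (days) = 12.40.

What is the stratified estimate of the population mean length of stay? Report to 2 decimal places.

N = 378626; weights Wₕ = Nₕ/N = (0.2930, 0.3702, 0.3368).
x̄_st = Σ Wₕ·x̄ₕ = 0.2930·2.53 + 0.3702·8.25 + 0.3368·12.40 ≈ 7.9720...
→ 7.97.

7.97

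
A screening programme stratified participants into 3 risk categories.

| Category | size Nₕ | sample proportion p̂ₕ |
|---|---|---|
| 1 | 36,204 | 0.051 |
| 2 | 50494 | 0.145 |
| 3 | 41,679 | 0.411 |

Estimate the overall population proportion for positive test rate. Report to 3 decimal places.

N = 36204 + 50494 + 41679 = 128377.
Overall proportion = Σ (Nₕ/N)·p̂ₕ.
Σ Nₕp̂ₕ = 1846.404 + 7321.63 + 17130.069 = 26298.103.
26298.103 / 128377 = 0.20485... → 0.205.

0.205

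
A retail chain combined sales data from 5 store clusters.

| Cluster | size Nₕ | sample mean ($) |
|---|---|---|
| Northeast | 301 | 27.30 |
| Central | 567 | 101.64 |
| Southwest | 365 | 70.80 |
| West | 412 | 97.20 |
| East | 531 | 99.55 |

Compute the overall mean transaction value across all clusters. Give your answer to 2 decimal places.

N = 301 + 567 + 365 + 412 + 531 = 2176.
Overall mean = Σ (Nₕ/N)·x̄ₕ — weight by population share, not a simple average.
Σ Nₕx̄ₕ = 301·27.30 + 567·101.64 + 365·70.80 + 412·97.20 + 531·99.55 = 8217.3 + 57629.88 + 25842 + 40046.4 + 52861.05 = 184596.63.
Divide by N: 184596.63 / 2176 = 84.8330... → 84.83.

84.83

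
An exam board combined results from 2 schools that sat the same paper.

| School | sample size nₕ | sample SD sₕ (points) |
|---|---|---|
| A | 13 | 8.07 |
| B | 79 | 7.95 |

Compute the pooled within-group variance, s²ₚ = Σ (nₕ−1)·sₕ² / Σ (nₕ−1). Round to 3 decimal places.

63.459

A: (13−1)·8.07² = 12·65.1249 = 781.4988
B: (79−1)·7.95² = 78·63.2025 = 4929.795
Numerator = 5711.2938; denominator = Σ(nₕ−1) = 90.
s²ₚ = 5711.2938/90 = 63.45882 → 63.459.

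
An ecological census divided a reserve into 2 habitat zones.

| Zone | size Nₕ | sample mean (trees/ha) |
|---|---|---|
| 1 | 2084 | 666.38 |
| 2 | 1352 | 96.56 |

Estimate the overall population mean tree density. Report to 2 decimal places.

442.17

N = 2084 + 1352 = 3436.
The stratified mean weights each stratum mean by its population share Nₕ/N.
Σ Nₕx̄ₕ = 2084·666.38 + 1352·96.56 = 1388735.92 + 130549.12 = 1519285.04.
Divide by N: 1519285.04 / 3436 = 442.1668... → 442.17.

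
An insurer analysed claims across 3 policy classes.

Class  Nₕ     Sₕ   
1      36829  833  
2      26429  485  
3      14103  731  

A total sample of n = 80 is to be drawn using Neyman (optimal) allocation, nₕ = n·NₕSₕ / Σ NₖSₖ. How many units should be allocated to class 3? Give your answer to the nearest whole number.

1: NₕSₕ = 36829·833 = 30678557
2: NₕSₕ = 26429·485 = 12818065
3: NₕSₕ = 14103·731 = 10309293
Σ NₕSₕ = 53805915.
n_3 = 80·10309293/53805915 = 15.328... → 15.

15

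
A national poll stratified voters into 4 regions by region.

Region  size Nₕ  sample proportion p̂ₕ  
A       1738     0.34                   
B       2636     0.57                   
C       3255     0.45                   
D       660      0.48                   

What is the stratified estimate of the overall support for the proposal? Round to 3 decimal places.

Wₕ = Nₕ/N with N = 8289: 0.2097, 0.3180, 0.3927, 0.0796.
p̂_st = 0.2097·0.34 + 0.3180·0.57 + 0.3927·0.45 + 0.0796·0.48 ≈ 0.46749... → 0.467.

0.467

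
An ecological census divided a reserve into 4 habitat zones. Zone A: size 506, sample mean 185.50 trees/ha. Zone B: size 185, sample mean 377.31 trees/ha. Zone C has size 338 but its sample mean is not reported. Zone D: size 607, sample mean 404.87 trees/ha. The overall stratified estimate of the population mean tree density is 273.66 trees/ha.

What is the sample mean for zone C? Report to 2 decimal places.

113.27

Σ Nₕx̄ₕ = N·μ, so 338·x̄_C = 1636·273.66 − (506·185.50 + 185·377.31 + 607·404.87).
= 447707.76 − 409421.44 = 38286.32.
x̄_C = 38286.32 / 338 = 113.2731... → 113.27.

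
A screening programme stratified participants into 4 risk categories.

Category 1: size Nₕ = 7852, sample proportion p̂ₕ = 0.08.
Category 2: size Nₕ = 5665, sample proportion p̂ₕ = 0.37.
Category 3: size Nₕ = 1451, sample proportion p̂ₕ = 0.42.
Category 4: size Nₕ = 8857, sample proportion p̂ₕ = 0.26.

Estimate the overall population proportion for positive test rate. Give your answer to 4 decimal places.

N = 7852 + 5665 + 1451 + 8857 = 23825.
Overall proportion = Σ (Nₕ/N)·p̂ₕ.
Σ Nₕp̂ₕ = 628.16 + 2096.05 + 609.42 + 2302.82 = 5636.45.
5636.45 / 23825 = 0.236577... → 0.2366.

0.2366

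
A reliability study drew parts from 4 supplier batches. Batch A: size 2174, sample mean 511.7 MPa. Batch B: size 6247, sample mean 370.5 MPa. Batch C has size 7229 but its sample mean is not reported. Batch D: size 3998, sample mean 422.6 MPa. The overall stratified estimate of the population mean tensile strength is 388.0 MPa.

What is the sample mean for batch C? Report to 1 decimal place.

N = 2174 + 6247 + 7229 + 3998 = 19648.
Overall total = μ·N = 388.0·19648 = 7623424.
Subtract the known strata: 2174·511.7 + 6247·370.5 + 3998·422.6 = 5116504.1.
Remaining total for batch C: 7623424 − 5116504.1 = 2506919.9.
Divide by its size: 2506919.9 / 7229 = 346.787... → 346.8.

346.8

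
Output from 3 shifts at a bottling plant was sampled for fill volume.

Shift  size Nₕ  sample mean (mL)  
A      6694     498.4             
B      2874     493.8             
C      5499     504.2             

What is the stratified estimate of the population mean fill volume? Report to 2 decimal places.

499.64

N = 6694 + 2874 + 5499 = 15067.
Weight each subgroup mean by Nₕ/N and sum.
Σ Nₕx̄ₕ = 6694·498.4 + 2874·493.8 + 5499·504.2 = 3336289.6 + 1419181.2 + 2772595.8 = 7528066.6.
Divide by N: 7528066.6 / 15067 = 499.6394... → 499.64.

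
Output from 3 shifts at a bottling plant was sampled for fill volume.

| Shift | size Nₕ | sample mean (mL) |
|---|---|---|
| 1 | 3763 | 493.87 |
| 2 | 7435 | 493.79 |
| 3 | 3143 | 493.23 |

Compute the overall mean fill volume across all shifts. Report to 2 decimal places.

493.69

N = 3763 + 7435 + 3143 = 14341.
Weight each subgroup mean by Nₕ/N and sum.
Σ Nₕx̄ₕ = 3763·493.87 + 7435·493.79 + 3143·493.23 = 1858432.81 + 3671328.65 + 1550221.89 = 7079983.35.
Divide by N: 7079983.35 / 14341 = 493.6883... → 493.69.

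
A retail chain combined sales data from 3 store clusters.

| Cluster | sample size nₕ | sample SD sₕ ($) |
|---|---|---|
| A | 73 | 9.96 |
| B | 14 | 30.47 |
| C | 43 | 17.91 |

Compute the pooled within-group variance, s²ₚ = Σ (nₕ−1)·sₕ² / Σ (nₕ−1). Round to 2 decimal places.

Degrees of freedom: 72 + 13 + 42 = 127.
Σ(nₕ−1)sₕ² = 72·99.2016 + 13·928.4209 + 42·320.7681 = 32684.2471.
s²ₚ = 32684.2471 / 127 = 257.3563... → 257.36.

257.36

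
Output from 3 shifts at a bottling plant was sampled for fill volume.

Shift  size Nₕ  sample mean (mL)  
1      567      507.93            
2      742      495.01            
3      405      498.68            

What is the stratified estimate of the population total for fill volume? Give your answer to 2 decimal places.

857259.13

Estimate total by summing Nₕ·x̄ₕ over strata.
567·507.93 + 742·495.01 + 405·498.68 = 287996.31 + 367297.42 + 201965.4 = 857259.13.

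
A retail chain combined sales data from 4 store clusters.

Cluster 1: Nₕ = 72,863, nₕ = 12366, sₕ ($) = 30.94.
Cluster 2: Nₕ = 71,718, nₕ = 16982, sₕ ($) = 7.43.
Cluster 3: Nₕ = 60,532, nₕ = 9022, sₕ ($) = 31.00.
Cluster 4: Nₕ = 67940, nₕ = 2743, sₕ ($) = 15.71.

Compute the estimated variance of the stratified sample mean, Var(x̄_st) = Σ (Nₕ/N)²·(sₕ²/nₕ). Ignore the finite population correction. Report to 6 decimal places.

0.016542

N = 273053. Term for each stratum: Wₕ²sₕ²/nₕ.
Var(x̄_st) = 0.005512284 + 0.000224260 + 0.005234759 + 0.005570366 = 0.016541669 → 0.016542.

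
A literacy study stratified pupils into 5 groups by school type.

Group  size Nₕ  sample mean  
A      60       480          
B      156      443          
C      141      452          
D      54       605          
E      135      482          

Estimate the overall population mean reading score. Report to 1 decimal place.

x̄_st = (Σ Nₕx̄ₕ) / (Σ Nₕ) = (60·480 + 156·443 + 141·452 + 54·605 + 135·482) / 546
= 259380 / 546 = 475.055... → 475.1.

475.1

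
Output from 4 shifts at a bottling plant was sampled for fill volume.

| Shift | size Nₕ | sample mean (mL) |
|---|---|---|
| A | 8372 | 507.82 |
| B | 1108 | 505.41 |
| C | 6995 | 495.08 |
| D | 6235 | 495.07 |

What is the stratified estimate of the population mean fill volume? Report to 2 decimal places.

500.28

N = 22710; weights Wₕ = Nₕ/N = (0.3686, 0.0488, 0.3080, 0.2745).
x̄_st = Σ Wₕ·x̄ₕ = 0.3686·507.82 + 0.0488·505.41 + 0.3080·495.08 + 0.2745·495.07 ≈ 500.2778...
→ 500.28.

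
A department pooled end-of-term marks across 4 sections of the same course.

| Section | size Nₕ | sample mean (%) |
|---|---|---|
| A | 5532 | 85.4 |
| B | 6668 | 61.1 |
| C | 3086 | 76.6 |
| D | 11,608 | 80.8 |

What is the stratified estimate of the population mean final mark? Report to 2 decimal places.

x̄_st = (Σ Nₕx̄ₕ) / (Σ Nₕ) = (5532·85.4 + 6668·61.1 + 3086·76.6 + 11608·80.8) / 26894
= 2054161.6 / 26894 = 76.3799... → 76.38.

76.38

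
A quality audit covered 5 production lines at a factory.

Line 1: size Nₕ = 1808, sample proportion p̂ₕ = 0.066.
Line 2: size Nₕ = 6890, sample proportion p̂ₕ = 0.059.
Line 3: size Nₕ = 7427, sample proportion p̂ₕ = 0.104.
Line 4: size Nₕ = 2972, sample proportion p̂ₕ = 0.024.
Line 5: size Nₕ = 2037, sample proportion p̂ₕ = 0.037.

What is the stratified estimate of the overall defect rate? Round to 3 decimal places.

Wₕ = Nₕ/N with N = 21134: 0.0855, 0.3260, 0.3514, 0.1406, 0.0964.
p̂_st = 0.0855·0.066 + 0.3260·0.059 + 0.3514·0.104 + 0.1406·0.024 + 0.0964·0.037 ≈ 0.06837... → 0.068.

0.068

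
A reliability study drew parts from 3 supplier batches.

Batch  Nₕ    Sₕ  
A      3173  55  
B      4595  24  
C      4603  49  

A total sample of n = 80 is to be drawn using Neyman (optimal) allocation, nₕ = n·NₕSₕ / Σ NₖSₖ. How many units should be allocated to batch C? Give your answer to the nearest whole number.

Σ NₕSₕ = 3173·55 + 4595·24 + 4603·49 = 510342.
Share for C: 225547/510342 = 0.44195.
n_C = 80 × 0.44195 = 35.356... → 35.

35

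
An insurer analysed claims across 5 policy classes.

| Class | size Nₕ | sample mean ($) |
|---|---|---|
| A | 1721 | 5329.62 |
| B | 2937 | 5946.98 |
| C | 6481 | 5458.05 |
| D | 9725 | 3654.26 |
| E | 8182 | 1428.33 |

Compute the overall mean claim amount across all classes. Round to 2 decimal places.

N = 29046; weights Wₕ = Nₕ/N = (0.0593, 0.1011, 0.2231, 0.3348, 0.2817).
x̄_st = Σ Wₕ·x̄ₕ = 0.0593·5329.62 + 0.1011·5946.98 + 0.2231·5458.05 + 0.3348·3654.26 + 0.2817·1428.33 ≈ 3760.8088...
→ 3760.81.

3760.81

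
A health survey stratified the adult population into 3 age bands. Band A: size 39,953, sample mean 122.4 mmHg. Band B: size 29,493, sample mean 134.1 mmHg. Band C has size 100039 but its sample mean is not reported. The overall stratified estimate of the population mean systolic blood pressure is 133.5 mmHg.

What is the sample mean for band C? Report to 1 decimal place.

Σ Nₕx̄ₕ = N·μ, so 100039·x̄_C = 169485·133.5 − (39953·122.4 + 29493·134.1).
= 22626247.5 − 8845258.5 = 13780989.
x̄_C = 13780989 / 100039 = 137.756... → 137.8.

137.8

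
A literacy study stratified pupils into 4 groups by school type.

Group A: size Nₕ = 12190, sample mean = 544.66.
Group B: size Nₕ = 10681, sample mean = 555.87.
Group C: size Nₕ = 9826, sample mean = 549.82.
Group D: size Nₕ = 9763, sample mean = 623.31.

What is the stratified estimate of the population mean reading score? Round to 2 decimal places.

N = 12190 + 10681 + 9826 + 9763 = 42460.
Overall mean = Σ (Nₕ/N)·x̄ₕ — weight by population share, not a simple average.
Σ Nₕx̄ₕ = 12190·544.66 + 10681·555.87 + 9826·549.82 + 9763·623.31 = 6639405.4 + 5937247.47 + 5402531.32 + 6085375.53 = 24064559.72.
Divide by N: 24064559.72 / 42460 = 566.7584... → 566.76.

566.76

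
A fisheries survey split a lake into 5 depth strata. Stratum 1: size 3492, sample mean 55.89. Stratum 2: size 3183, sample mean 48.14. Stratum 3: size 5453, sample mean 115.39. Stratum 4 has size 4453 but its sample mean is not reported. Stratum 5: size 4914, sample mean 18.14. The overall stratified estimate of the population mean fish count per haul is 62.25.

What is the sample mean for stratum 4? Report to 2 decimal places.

60.93

N = 3492 + 3183 + 5453 + 4453 + 4914 = 21495.
Overall total = μ·N = 62.25·21495 = 1338063.75.
Subtract the known strata: 3492·55.89 + 3183·48.14 + 5453·115.39 + 4914·18.14 = 1066759.13.
Remaining total for stratum 4: 1338063.75 − 1066759.13 = 271304.62.
Divide by its size: 271304.62 / 4453 = 60.9263... → 60.93.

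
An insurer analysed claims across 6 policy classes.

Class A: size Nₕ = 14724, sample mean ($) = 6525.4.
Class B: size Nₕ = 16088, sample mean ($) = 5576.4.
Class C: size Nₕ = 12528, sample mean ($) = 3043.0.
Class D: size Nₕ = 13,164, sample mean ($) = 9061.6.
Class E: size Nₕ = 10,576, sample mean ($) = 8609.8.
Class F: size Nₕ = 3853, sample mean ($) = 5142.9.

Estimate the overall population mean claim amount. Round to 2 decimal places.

x̄_st = (Σ Nₕx̄ₕ) / (Σ Nₕ) = (14724·6525.4 + 16088·5576.4 + 12528·3043.0 + 13164·9061.6 + 10576·8609.8 + 3853·5142.9) / 70933
= 454075557.7 / 70933 = 6401.4712... → 6401.47.

6401.47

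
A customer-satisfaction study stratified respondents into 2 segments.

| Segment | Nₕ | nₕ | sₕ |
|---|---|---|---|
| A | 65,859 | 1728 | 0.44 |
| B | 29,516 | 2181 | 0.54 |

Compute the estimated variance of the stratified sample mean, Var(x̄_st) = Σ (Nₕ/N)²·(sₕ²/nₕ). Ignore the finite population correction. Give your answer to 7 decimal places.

N = 95375; Wₕ = Nₕ/N.
segment A: (65859/95375)²·0.44²/1728 = 0.0000534223
segment B: (29516/95375)²·0.54²/2181 = 0.0000128049
Sum = 0.0000662273 → 0.0000662.

0.0000662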